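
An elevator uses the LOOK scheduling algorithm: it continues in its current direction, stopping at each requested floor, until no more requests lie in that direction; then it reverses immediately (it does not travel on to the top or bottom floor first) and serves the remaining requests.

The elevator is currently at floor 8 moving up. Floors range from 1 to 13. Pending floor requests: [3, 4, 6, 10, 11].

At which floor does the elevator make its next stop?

Current floor: 8, direction: up
Requests above: [10, 11]
Requests below: [3, 4, 6]
Moving up and requests lie above → nearest above is min([10, 11]) = 10

Answer: 10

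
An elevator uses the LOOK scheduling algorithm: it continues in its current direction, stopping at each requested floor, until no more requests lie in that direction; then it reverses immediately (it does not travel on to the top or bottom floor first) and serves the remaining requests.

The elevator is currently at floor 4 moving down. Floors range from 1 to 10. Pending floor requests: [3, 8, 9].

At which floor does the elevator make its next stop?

Current floor: 4, direction: down
Requests above: [8, 9]
Requests below: [3]
Moving down and requests lie below → nearest below is max([3]) = 3

Answer: 3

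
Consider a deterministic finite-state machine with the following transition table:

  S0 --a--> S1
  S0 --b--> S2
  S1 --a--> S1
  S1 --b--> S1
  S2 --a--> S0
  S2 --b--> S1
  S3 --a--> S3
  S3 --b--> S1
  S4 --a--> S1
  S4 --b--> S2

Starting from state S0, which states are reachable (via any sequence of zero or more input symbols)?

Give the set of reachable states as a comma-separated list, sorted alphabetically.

Answer: S0, S1, S2

Derivation:
BFS from S0:
  visit S0: S0--a-->S1 (new), S0--b-->S2 (new)
  visit S1: S1--a-->S1 (seen), S1--b-->S1 (seen)
  visit S2: S2--a-->S0 (seen), S2--b-->S1 (seen)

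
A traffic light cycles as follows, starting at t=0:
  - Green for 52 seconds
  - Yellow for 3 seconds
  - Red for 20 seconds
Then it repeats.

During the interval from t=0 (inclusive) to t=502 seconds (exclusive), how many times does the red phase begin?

Cycle = 52+3+20 = 75s
red phase starts at t = k*75 + 55 for k=0,1,2,...
Need k*75+55 < 502 → k < 5.960
k ∈ {0, ..., 5} → 6 starts

Answer: 6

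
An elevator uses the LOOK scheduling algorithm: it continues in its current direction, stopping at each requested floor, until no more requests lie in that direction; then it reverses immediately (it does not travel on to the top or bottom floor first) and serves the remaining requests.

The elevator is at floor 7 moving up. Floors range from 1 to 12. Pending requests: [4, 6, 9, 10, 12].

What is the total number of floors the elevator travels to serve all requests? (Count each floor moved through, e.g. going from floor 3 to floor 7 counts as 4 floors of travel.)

Answer: 13

Derivation:
Start at floor 7 moving up, LOOK stop order: [9, 10, 12, 6, 4]
  7 → 9: |9-7| = 2, total = 2
  9 → 10: |10-9| = 1, total = 3
  10 → 12: |12-10| = 2, total = 5
  12 → 6: |6-12| = 6, total = 11
  6 → 4: |4-6| = 2, total = 13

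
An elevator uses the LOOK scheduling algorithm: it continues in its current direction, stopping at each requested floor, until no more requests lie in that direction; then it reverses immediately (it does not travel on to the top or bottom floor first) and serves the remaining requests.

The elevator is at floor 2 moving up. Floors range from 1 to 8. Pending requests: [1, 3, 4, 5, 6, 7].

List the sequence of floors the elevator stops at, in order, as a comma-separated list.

Answer: 3, 4, 5, 6, 7, 1

Derivation:
Current: 2, moving UP
Serve above first (ascending): [3, 4, 5, 6, 7]
Then reverse, serve below (descending): [1]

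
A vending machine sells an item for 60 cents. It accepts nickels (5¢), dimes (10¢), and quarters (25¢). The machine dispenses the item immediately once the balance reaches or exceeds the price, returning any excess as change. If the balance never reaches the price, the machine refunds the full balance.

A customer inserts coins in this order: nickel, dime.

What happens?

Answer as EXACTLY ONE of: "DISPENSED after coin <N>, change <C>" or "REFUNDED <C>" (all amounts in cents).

Price: 60¢
Coin 1 (nickel, 5¢): balance = 5¢
Coin 2 (dime, 10¢): balance = 15¢
All coins inserted, balance 15¢ < price 60¢ → REFUND 15¢

Answer: REFUNDED 15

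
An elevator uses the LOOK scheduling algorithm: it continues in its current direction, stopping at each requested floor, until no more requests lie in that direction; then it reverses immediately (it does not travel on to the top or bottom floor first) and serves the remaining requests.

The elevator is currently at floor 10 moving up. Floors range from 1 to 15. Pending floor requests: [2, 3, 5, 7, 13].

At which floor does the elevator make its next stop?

Current floor: 10, direction: up
Requests above: [13]
Requests below: [2, 3, 5, 7]
Moving up and requests lie above → nearest above is min([13]) = 13

Answer: 13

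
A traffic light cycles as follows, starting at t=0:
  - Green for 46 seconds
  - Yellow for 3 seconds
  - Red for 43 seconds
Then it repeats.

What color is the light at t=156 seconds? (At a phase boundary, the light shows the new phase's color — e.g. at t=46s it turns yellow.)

Answer: red

Derivation:
Cycle length = 46 + 3 + 43 = 92s
t = 156, phase_t = 156 mod 92 = 64
64 >= 49 → RED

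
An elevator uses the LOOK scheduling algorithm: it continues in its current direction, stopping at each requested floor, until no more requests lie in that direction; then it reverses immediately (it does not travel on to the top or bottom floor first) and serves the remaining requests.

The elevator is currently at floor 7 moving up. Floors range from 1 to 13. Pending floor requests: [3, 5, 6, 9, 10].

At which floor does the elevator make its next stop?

Answer: 9

Derivation:
Current floor: 7, direction: up
Requests above: [9, 10]
Requests below: [3, 5, 6]
Moving up and requests lie above → nearest above is min([9, 10]) = 9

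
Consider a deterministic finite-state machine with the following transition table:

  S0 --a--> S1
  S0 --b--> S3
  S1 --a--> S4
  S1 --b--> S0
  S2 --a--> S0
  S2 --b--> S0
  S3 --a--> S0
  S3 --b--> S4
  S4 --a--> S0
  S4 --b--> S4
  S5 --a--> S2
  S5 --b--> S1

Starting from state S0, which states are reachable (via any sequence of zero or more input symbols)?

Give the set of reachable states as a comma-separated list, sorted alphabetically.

BFS from S0:
  visit S0: S0--a-->S1 (new), S0--b-->S3 (new)
  visit S1: S1--a-->S4 (new), S1--b-->S0 (seen)
  visit S3: S3--a-->S0 (seen), S3--b-->S4 (seen)
  visit S4: S4--a-->S0 (seen), S4--b-->S4 (seen)

Answer: S0, S1, S3, S4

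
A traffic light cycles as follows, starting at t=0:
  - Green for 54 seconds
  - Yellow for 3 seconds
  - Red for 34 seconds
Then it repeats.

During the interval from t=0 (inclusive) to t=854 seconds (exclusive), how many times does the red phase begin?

Cycle = 54+3+34 = 91s
red phase starts at t = k*91 + 57 for k=0,1,2,...
Need k*91+57 < 854 → k < 8.758
k ∈ {0, ..., 8} → 9 starts

Answer: 9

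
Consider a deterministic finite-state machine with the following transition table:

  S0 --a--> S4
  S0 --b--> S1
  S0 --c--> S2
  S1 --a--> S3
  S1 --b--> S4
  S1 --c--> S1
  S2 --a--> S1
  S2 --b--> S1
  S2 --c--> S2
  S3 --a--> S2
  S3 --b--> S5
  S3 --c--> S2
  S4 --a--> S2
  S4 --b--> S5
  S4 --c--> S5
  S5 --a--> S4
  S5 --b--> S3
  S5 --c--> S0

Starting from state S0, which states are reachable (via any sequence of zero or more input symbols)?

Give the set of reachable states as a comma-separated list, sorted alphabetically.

BFS from S0:
  visit S0: S0--a-->S4 (new), S0--b-->S1 (new), S0--c-->S2 (new)
  visit S4: S4--a-->S2 (seen), S4--b-->S5 (new), S4--c-->S5 (seen)
  visit S1: S1--a-->S3 (new), S1--b-->S4 (seen), S1--c-->S1 (seen)
  visit S2: S2--a-->S1 (seen), S2--b-->S1 (seen), S2--c-->S2 (seen)
  visit S5: S5--a-->S4 (seen), S5--b-->S3 (seen), S5--c-->S0 (seen)
  visit S3: S3--a-->S2 (seen), S3--b-->S5 (seen), S3--c-->S2 (seen)

Answer: S0, S1, S2, S3, S4, S5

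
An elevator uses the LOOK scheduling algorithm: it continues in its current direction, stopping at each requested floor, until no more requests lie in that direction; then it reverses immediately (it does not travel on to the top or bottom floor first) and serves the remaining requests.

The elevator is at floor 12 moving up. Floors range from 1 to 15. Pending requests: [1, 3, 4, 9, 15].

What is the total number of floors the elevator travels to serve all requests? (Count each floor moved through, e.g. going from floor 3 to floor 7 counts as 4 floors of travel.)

Start at floor 12 moving up, LOOK stop order: [15, 9, 4, 3, 1]
  12 → 15: |15-12| = 3, total = 3
  15 → 9: |9-15| = 6, total = 9
  9 → 4: |4-9| = 5, total = 14
  4 → 3: |3-4| = 1, total = 15
  3 → 1: |1-3| = 2, total = 17

Answer: 17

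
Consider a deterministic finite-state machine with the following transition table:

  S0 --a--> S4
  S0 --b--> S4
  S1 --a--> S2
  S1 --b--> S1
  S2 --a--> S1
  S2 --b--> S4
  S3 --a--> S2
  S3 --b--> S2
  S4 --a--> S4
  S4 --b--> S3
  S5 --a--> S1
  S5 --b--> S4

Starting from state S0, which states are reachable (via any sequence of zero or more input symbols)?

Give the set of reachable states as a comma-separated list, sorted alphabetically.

BFS from S0:
  visit S0: S0--a-->S4 (new), S0--b-->S4 (seen)
  visit S4: S4--a-->S4 (seen), S4--b-->S3 (new)
  visit S3: S3--a-->S2 (new), S3--b-->S2 (seen)
  visit S2: S2--a-->S1 (new), S2--b-->S4 (seen)
  visit S1: S1--a-->S2 (seen), S1--b-->S1 (seen)

Answer: S0, S1, S2, S3, S4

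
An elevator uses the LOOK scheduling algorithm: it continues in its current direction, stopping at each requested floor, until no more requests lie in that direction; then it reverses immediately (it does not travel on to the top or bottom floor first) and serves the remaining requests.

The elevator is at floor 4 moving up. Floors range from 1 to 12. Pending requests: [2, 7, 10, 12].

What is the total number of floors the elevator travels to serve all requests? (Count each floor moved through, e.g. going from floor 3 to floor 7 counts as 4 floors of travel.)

Answer: 18

Derivation:
Start at floor 4 moving up, LOOK stop order: [7, 10, 12, 2]
  4 → 7: |7-4| = 3, total = 3
  7 → 10: |10-7| = 3, total = 6
  10 → 12: |12-10| = 2, total = 8
  12 → 2: |2-12| = 10, total = 18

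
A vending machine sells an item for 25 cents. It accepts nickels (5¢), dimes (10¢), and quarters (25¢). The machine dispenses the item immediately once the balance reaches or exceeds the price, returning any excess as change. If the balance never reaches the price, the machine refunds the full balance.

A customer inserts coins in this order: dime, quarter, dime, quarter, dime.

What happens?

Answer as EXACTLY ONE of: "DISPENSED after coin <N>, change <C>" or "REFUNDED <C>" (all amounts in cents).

Answer: DISPENSED after coin 2, change 10

Derivation:
Price: 25¢
Coin 1 (dime, 10¢): balance = 10¢
Coin 2 (quarter, 25¢): balance = 35¢
  → balance >= price → DISPENSE, change = 35 - 25 = 10¢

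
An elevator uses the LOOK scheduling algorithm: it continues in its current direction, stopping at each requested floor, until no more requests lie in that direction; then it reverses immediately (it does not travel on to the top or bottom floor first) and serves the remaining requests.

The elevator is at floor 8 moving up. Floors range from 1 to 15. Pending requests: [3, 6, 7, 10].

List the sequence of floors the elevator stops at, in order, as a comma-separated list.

Current: 8, moving UP
Serve above first (ascending): [10]
Then reverse, serve below (descending): [7, 6, 3]

Answer: 10, 7, 6, 3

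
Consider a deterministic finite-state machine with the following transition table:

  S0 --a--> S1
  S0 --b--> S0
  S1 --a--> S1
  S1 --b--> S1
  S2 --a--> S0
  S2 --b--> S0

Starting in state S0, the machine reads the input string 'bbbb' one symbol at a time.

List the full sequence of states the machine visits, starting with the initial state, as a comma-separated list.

Answer: S0, S0, S0, S0, S0

Derivation:
Start: S0
  read 'b': S0 --b--> S0
  read 'b': S0 --b--> S0
  read 'b': S0 --b--> S0
  read 'b': S0 --b--> S0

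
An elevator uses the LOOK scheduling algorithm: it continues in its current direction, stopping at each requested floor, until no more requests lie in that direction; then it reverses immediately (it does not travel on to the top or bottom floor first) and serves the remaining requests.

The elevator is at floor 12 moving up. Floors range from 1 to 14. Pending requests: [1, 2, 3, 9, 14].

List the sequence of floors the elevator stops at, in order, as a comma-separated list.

Answer: 14, 9, 3, 2, 1

Derivation:
Current: 12, moving UP
Serve above first (ascending): [14]
Then reverse, serve below (descending): [9, 3, 2, 1]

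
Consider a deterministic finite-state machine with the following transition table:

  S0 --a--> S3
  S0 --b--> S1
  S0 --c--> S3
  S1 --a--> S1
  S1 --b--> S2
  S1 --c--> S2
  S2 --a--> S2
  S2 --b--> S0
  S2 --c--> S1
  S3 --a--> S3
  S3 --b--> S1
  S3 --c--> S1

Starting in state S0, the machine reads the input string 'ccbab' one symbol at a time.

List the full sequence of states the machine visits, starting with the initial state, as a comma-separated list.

Start: S0
  read 'c': S0 --c--> S3
  read 'c': S3 --c--> S1
  read 'b': S1 --b--> S2
  read 'a': S2 --a--> S2
  read 'b': S2 --b--> S0

Answer: S0, S3, S1, S2, S2, S0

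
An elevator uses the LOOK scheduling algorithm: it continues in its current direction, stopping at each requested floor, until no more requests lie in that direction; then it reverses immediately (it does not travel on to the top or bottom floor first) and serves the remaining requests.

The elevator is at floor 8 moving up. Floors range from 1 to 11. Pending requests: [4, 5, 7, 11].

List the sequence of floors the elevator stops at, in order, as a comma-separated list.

Answer: 11, 7, 5, 4

Derivation:
Current: 8, moving UP
Serve above first (ascending): [11]
Then reverse, serve below (descending): [7, 5, 4]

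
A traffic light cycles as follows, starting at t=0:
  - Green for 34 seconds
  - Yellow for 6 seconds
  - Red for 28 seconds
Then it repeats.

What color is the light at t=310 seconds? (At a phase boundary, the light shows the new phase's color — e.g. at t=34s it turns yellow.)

Answer: yellow

Derivation:
Cycle length = 34 + 6 + 28 = 68s
t = 310, phase_t = 310 mod 68 = 38
34 <= 38 < 40 (yellow end) → YELLOW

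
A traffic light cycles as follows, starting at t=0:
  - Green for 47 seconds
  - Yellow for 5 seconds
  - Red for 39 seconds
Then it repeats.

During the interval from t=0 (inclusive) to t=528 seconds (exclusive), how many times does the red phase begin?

Answer: 6

Derivation:
Cycle = 47+5+39 = 91s
red phase starts at t = k*91 + 52 for k=0,1,2,...
Need k*91+52 < 528 → k < 5.231
k ∈ {0, ..., 5} → 6 starts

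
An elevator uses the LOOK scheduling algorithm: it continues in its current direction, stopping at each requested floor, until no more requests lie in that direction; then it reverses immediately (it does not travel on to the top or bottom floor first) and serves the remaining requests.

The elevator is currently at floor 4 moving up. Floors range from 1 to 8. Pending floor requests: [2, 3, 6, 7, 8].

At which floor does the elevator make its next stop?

Current floor: 4, direction: up
Requests above: [6, 7, 8]
Requests below: [2, 3]
Moving up and requests lie above → nearest above is min([6, 7, 8]) = 6

Answer: 6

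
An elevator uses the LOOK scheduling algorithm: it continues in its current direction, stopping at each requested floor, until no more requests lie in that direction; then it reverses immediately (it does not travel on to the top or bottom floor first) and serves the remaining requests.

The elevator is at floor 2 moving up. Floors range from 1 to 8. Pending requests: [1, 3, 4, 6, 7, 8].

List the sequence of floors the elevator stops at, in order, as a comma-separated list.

Current: 2, moving UP
Serve above first (ascending): [3, 4, 6, 7, 8]
Then reverse, serve below (descending): [1]

Answer: 3, 4, 6, 7, 8, 1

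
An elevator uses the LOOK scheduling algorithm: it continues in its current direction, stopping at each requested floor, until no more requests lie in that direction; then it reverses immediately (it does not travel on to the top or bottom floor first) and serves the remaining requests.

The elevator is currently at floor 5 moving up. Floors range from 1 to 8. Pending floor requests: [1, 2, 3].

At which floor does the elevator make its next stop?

Current floor: 5, direction: up
Requests above: []
Requests below: [1, 2, 3]
Moving up but no requests above → reverse; nearest below is max([1, 2, 3]) = 3

Answer: 3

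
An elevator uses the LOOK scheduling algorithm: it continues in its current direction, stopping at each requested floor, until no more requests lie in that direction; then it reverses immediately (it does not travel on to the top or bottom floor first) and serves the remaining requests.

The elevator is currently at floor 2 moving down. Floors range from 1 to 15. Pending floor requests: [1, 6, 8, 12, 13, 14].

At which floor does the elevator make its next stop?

Answer: 1

Derivation:
Current floor: 2, direction: down
Requests above: [6, 8, 12, 13, 14]
Requests below: [1]
Moving down and requests lie below → nearest below is max([1]) = 1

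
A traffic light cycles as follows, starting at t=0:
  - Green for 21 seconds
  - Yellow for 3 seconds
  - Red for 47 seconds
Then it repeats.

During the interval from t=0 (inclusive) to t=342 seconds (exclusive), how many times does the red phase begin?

Answer: 5

Derivation:
Cycle = 21+3+47 = 71s
red phase starts at t = k*71 + 24 for k=0,1,2,...
Need k*71+24 < 342 → k < 4.479
k ∈ {0, ..., 4} → 5 starts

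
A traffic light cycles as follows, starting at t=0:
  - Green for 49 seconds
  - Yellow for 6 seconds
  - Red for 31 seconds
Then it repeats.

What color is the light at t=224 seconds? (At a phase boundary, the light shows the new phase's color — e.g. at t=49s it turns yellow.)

Answer: yellow

Derivation:
Cycle length = 49 + 6 + 31 = 86s
t = 224, phase_t = 224 mod 86 = 52
49 <= 52 < 55 (yellow end) → YELLOW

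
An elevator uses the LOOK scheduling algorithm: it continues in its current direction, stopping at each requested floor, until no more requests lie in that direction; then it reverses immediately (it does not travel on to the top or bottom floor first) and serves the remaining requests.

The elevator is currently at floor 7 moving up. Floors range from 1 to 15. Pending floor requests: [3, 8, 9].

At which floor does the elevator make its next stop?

Current floor: 7, direction: up
Requests above: [8, 9]
Requests below: [3]
Moving up and requests lie above → nearest above is min([8, 9]) = 8

Answer: 8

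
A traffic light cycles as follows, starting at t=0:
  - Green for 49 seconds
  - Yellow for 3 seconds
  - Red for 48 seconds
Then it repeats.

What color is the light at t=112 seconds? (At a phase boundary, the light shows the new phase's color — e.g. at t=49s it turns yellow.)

Answer: green

Derivation:
Cycle length = 49 + 3 + 48 = 100s
t = 112, phase_t = 112 mod 100 = 12
12 < 49 (green end) → GREEN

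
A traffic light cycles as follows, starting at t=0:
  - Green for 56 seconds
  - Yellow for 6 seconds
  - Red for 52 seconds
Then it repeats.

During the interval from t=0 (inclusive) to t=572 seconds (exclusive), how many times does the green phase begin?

Answer: 6

Derivation:
Cycle = 56+6+52 = 114s
green phase starts at t = k*114 + 0 for k=0,1,2,...
Need k*114+0 < 572 → k < 5.018
k ∈ {0, ..., 5} → 6 starts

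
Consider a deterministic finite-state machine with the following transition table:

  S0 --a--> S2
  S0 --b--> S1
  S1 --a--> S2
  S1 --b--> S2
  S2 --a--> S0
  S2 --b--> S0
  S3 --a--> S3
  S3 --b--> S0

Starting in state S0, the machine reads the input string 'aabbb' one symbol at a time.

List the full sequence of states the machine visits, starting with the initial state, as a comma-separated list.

Answer: S0, S2, S0, S1, S2, S0

Derivation:
Start: S0
  read 'a': S0 --a--> S2
  read 'a': S2 --a--> S0
  read 'b': S0 --b--> S1
  read 'b': S1 --b--> S2
  read 'b': S2 --b--> S0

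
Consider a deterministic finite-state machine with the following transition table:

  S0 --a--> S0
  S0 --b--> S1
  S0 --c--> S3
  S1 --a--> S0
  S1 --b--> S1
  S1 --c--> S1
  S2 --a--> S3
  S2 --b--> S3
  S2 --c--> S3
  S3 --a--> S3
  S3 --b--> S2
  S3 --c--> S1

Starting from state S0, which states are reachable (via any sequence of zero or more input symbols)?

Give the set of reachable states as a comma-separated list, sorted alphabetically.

Answer: S0, S1, S2, S3

Derivation:
BFS from S0:
  visit S0: S0--a-->S0 (seen), S0--b-->S1 (new), S0--c-->S3 (new)
  visit S1: S1--a-->S0 (seen), S1--b-->S1 (seen), S1--c-->S1 (seen)
  visit S3: S3--a-->S3 (seen), S3--b-->S2 (new), S3--c-->S1 (seen)
  visit S2: S2--a-->S3 (seen), S2--b-->S3 (seen), S2--c-->S3 (seen)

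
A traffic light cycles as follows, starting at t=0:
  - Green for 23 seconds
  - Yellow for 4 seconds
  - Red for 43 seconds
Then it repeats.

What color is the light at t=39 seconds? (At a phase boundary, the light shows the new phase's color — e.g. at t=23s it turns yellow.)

Cycle length = 23 + 4 + 43 = 70s
t = 39, phase_t = 39 mod 70 = 39
39 >= 27 → RED

Answer: red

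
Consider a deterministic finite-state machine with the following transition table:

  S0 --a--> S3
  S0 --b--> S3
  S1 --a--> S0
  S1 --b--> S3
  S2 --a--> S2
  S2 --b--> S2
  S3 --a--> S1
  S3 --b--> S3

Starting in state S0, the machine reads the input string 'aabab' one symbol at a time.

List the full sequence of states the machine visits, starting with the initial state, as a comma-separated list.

Answer: S0, S3, S1, S3, S1, S3

Derivation:
Start: S0
  read 'a': S0 --a--> S3
  read 'a': S3 --a--> S1
  read 'b': S1 --b--> S3
  read 'a': S3 --a--> S1
  read 'b': S1 --b--> S3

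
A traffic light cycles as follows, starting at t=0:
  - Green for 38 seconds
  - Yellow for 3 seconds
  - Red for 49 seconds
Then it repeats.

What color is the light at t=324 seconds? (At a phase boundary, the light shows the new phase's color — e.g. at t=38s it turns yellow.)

Answer: red

Derivation:
Cycle length = 38 + 3 + 49 = 90s
t = 324, phase_t = 324 mod 90 = 54
54 >= 41 → RED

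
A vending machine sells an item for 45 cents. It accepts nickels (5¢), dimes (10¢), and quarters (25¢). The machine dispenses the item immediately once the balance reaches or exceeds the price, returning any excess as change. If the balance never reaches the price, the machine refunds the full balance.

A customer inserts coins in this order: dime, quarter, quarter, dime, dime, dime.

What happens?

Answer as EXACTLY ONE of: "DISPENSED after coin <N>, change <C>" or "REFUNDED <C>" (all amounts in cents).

Price: 45¢
Coin 1 (dime, 10¢): balance = 10¢
Coin 2 (quarter, 25¢): balance = 35¢
Coin 3 (quarter, 25¢): balance = 60¢
  → balance >= price → DISPENSE, change = 60 - 45 = 15¢

Answer: DISPENSED after coin 3, change 15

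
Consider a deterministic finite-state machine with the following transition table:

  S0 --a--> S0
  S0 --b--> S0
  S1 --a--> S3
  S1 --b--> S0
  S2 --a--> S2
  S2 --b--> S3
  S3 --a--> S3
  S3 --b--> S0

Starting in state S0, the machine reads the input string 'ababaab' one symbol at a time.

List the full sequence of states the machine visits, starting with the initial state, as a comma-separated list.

Answer: S0, S0, S0, S0, S0, S0, S0, S0

Derivation:
Start: S0
  read 'a': S0 --a--> S0
  read 'b': S0 --b--> S0
  read 'a': S0 --a--> S0
  read 'b': S0 --b--> S0
  read 'a': S0 --a--> S0
  read 'a': S0 --a--> S0
  read 'b': S0 --b--> S0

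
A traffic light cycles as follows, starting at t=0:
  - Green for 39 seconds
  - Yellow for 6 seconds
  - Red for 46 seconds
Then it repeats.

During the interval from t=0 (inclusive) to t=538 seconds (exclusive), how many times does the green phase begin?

Answer: 6

Derivation:
Cycle = 39+6+46 = 91s
green phase starts at t = k*91 + 0 for k=0,1,2,...
Need k*91+0 < 538 → k < 5.912
k ∈ {0, ..., 5} → 6 starts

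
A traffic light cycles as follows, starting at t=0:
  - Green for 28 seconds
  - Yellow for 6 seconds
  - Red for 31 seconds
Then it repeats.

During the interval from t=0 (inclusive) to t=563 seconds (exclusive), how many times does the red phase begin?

Cycle = 28+6+31 = 65s
red phase starts at t = k*65 + 34 for k=0,1,2,...
Need k*65+34 < 563 → k < 8.138
k ∈ {0, ..., 8} → 9 starts

Answer: 9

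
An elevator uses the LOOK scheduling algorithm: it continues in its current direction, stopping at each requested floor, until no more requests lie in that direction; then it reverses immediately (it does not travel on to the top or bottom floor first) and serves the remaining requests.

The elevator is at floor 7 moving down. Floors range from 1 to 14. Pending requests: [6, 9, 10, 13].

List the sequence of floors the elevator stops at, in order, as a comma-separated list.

Answer: 6, 9, 10, 13

Derivation:
Current: 7, moving DOWN
Serve below first (descending): [6]
Then reverse, serve above (ascending): [9, 10, 13]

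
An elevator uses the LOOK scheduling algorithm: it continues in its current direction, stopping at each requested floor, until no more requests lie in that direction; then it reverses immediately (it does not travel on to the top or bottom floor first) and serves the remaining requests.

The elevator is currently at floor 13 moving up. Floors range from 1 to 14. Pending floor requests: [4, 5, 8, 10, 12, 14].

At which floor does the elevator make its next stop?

Answer: 14

Derivation:
Current floor: 13, direction: up
Requests above: [14]
Requests below: [4, 5, 8, 10, 12]
Moving up and requests lie above → nearest above is min([14]) = 14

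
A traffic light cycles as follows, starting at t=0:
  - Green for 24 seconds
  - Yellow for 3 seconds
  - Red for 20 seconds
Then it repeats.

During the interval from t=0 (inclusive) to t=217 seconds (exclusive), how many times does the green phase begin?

Cycle = 24+3+20 = 47s
green phase starts at t = k*47 + 0 for k=0,1,2,...
Need k*47+0 < 217 → k < 4.617
k ∈ {0, ..., 4} → 5 starts

Answer: 5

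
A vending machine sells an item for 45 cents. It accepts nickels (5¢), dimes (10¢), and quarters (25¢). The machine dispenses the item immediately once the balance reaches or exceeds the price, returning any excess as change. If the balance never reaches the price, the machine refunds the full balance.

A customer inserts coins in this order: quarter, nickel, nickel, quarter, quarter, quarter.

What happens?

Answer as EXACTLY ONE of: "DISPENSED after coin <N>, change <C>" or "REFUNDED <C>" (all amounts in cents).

Price: 45¢
Coin 1 (quarter, 25¢): balance = 25¢
Coin 2 (nickel, 5¢): balance = 30¢
Coin 3 (nickel, 5¢): balance = 35¢
Coin 4 (quarter, 25¢): balance = 60¢
  → balance >= price → DISPENSE, change = 60 - 45 = 15¢

Answer: DISPENSED after coin 4, change 15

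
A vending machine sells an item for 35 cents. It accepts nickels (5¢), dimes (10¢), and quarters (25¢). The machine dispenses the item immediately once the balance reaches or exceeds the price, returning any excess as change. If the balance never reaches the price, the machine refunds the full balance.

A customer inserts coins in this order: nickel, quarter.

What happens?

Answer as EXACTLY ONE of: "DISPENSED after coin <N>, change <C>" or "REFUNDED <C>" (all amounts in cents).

Answer: REFUNDED 30

Derivation:
Price: 35¢
Coin 1 (nickel, 5¢): balance = 5¢
Coin 2 (quarter, 25¢): balance = 30¢
All coins inserted, balance 30¢ < price 35¢ → REFUND 30¢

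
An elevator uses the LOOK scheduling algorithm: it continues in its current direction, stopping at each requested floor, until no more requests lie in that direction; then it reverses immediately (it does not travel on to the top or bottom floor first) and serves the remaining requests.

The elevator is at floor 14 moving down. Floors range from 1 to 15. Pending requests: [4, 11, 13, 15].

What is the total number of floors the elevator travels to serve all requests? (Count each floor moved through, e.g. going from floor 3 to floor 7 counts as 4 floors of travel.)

Answer: 21

Derivation:
Start at floor 14 moving down, LOOK stop order: [13, 11, 4, 15]
  14 → 13: |13-14| = 1, total = 1
  13 → 11: |11-13| = 2, total = 3
  11 → 4: |4-11| = 7, total = 10
  4 → 15: |15-4| = 11, total = 21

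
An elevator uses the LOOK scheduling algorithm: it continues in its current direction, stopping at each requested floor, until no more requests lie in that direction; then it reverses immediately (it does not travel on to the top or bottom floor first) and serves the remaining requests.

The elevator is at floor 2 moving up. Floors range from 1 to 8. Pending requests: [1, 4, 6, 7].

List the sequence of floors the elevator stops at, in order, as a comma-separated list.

Current: 2, moving UP
Serve above first (ascending): [4, 6, 7]
Then reverse, serve below (descending): [1]

Answer: 4, 6, 7, 1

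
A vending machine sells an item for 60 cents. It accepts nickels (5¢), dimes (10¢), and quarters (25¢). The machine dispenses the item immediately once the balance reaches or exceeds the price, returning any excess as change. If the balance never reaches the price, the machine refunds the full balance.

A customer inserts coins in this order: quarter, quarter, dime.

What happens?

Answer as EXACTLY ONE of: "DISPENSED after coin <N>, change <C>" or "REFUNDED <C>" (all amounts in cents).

Answer: DISPENSED after coin 3, change 0

Derivation:
Price: 60¢
Coin 1 (quarter, 25¢): balance = 25¢
Coin 2 (quarter, 25¢): balance = 50¢
Coin 3 (dime, 10¢): balance = 60¢
  → balance >= price → DISPENSE, change = 60 - 60 = 0¢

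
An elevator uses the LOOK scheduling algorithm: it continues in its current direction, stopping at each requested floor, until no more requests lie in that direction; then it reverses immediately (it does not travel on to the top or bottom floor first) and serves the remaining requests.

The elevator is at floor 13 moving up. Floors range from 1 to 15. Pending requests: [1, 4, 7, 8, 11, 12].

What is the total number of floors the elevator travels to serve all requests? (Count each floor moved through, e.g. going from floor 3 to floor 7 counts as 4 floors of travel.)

Start at floor 13 moving up, LOOK stop order: [12, 11, 8, 7, 4, 1]
  13 → 12: |12-13| = 1, total = 1
  12 → 11: |11-12| = 1, total = 2
  11 → 8: |8-11| = 3, total = 5
  8 → 7: |7-8| = 1, total = 6
  7 → 4: |4-7| = 3, total = 9
  4 → 1: |1-4| = 3, total = 12

Answer: 12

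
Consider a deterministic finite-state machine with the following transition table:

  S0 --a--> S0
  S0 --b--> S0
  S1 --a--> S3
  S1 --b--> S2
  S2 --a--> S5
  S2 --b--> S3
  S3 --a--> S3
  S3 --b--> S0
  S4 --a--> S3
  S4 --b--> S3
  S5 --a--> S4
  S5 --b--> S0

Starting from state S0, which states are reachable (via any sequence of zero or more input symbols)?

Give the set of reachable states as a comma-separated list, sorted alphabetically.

Answer: S0

Derivation:
BFS from S0:
  visit S0: S0--a-->S0 (seen), S0--b-->S0 (seen)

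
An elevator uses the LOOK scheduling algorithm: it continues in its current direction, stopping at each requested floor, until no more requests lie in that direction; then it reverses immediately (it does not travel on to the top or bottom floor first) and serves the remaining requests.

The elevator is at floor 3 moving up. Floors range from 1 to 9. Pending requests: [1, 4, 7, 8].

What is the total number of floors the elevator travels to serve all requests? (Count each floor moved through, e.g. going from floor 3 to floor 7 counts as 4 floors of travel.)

Answer: 12

Derivation:
Start at floor 3 moving up, LOOK stop order: [4, 7, 8, 1]
  3 → 4: |4-3| = 1, total = 1
  4 → 7: |7-4| = 3, total = 4
  7 → 8: |8-7| = 1, total = 5
  8 → 1: |1-8| = 7, total = 12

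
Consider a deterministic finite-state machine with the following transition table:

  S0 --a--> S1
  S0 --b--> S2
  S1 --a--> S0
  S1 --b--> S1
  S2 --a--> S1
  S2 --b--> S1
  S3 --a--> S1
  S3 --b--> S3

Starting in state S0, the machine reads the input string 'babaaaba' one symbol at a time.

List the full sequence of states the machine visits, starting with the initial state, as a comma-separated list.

Answer: S0, S2, S1, S1, S0, S1, S0, S2, S1

Derivation:
Start: S0
  read 'b': S0 --b--> S2
  read 'a': S2 --a--> S1
  read 'b': S1 --b--> S1
  read 'a': S1 --a--> S0
  read 'a': S0 --a--> S1
  read 'a': S1 --a--> S0
  read 'b': S0 --b--> S2
  read 'a': S2 --a--> S1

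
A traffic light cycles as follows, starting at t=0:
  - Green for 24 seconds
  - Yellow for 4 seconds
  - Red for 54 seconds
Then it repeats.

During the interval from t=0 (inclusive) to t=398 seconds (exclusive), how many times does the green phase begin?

Answer: 5

Derivation:
Cycle = 24+4+54 = 82s
green phase starts at t = k*82 + 0 for k=0,1,2,...
Need k*82+0 < 398 → k < 4.854
k ∈ {0, ..., 4} → 5 starts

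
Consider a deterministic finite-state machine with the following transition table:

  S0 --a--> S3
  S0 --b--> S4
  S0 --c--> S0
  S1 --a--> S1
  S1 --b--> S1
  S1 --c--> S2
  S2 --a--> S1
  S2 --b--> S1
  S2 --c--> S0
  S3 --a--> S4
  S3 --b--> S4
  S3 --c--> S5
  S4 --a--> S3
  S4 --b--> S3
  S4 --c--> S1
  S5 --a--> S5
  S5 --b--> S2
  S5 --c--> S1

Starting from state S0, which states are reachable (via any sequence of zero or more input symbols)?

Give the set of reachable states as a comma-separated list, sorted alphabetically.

BFS from S0:
  visit S0: S0--a-->S3 (new), S0--b-->S4 (new), S0--c-->S0 (seen)
  visit S3: S3--a-->S4 (seen), S3--b-->S4 (seen), S3--c-->S5 (new)
  visit S4: S4--a-->S3 (seen), S4--b-->S3 (seen), S4--c-->S1 (new)
  visit S5: S5--a-->S5 (seen), S5--b-->S2 (new), S5--c-->S1 (seen)
  visit S1: S1--a-->S1 (seen), S1--b-->S1 (seen), S1--c-->S2 (seen)
  visit S2: S2--a-->S1 (seen), S2--b-->S1 (seen), S2--c-->S0 (seen)

Answer: S0, S1, S2, S3, S4, S5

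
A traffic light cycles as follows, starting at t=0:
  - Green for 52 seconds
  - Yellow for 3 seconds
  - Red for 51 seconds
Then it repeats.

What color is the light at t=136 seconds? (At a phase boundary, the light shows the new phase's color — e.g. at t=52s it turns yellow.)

Answer: green

Derivation:
Cycle length = 52 + 3 + 51 = 106s
t = 136, phase_t = 136 mod 106 = 30
30 < 52 (green end) → GREEN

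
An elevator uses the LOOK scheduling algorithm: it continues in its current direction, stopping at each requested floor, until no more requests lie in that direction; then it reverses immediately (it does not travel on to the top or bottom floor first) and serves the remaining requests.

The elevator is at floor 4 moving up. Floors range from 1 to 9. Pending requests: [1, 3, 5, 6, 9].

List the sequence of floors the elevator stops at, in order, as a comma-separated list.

Current: 4, moving UP
Serve above first (ascending): [5, 6, 9]
Then reverse, serve below (descending): [3, 1]

Answer: 5, 6, 9, 3, 1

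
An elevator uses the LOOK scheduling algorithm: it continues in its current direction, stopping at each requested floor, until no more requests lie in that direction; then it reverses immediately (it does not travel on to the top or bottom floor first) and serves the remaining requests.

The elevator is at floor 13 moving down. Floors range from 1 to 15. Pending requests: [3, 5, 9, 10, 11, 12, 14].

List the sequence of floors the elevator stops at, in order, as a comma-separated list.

Answer: 12, 11, 10, 9, 5, 3, 14

Derivation:
Current: 13, moving DOWN
Serve below first (descending): [12, 11, 10, 9, 5, 3]
Then reverse, serve above (ascending): [14]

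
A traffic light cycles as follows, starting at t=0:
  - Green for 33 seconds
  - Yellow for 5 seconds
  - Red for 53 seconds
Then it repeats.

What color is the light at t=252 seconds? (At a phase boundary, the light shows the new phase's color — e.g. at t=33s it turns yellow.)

Cycle length = 33 + 5 + 53 = 91s
t = 252, phase_t = 252 mod 91 = 70
70 >= 38 → RED

Answer: red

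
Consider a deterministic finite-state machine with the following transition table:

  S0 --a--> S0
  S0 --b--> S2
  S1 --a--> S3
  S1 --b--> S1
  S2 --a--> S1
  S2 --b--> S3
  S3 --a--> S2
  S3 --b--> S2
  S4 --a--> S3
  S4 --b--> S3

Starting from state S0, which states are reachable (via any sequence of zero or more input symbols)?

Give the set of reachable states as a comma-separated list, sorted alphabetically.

Answer: S0, S1, S2, S3

Derivation:
BFS from S0:
  visit S0: S0--a-->S0 (seen), S0--b-->S2 (new)
  visit S2: S2--a-->S1 (new), S2--b-->S3 (new)
  visit S1: S1--a-->S3 (seen), S1--b-->S1 (seen)
  visit S3: S3--a-->S2 (seen), S3--b-->S2 (seen)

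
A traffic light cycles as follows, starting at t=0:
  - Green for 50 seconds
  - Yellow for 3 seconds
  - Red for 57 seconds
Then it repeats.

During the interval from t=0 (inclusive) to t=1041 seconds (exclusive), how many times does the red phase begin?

Cycle = 50+3+57 = 110s
red phase starts at t = k*110 + 53 for k=0,1,2,...
Need k*110+53 < 1041 → k < 8.982
k ∈ {0, ..., 8} → 9 starts

Answer: 9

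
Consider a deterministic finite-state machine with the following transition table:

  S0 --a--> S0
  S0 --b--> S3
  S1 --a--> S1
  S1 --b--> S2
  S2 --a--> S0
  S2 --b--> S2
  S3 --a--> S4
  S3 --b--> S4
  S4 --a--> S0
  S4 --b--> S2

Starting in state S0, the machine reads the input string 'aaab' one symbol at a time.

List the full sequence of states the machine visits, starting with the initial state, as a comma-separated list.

Answer: S0, S0, S0, S0, S3

Derivation:
Start: S0
  read 'a': S0 --a--> S0
  read 'a': S0 --a--> S0
  read 'a': S0 --a--> S0
  read 'b': S0 --b--> S3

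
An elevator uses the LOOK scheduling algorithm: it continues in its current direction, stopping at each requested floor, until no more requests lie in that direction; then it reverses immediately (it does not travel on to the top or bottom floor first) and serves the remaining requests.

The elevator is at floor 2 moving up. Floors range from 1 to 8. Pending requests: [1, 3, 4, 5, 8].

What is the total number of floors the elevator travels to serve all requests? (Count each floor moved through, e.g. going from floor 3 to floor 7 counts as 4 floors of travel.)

Answer: 13

Derivation:
Start at floor 2 moving up, LOOK stop order: [3, 4, 5, 8, 1]
  2 → 3: |3-2| = 1, total = 1
  3 → 4: |4-3| = 1, total = 2
  4 → 5: |5-4| = 1, total = 3
  5 → 8: |8-5| = 3, total = 6
  8 → 1: |1-8| = 7, total = 13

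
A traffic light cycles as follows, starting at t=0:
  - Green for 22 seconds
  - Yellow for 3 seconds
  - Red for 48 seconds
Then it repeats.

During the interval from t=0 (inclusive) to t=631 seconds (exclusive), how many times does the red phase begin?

Cycle = 22+3+48 = 73s
red phase starts at t = k*73 + 25 for k=0,1,2,...
Need k*73+25 < 631 → k < 8.301
k ∈ {0, ..., 8} → 9 starts

Answer: 9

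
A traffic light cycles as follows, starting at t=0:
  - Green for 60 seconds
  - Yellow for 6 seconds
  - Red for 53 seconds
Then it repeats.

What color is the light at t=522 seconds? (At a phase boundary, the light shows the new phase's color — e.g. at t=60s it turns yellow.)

Answer: green

Derivation:
Cycle length = 60 + 6 + 53 = 119s
t = 522, phase_t = 522 mod 119 = 46
46 < 60 (green end) → GREEN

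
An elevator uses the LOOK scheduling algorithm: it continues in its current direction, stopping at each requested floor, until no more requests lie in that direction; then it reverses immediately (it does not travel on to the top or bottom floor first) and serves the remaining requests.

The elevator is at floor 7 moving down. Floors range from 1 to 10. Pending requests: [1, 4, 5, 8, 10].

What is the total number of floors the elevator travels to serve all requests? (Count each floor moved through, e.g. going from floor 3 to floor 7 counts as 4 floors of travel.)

Start at floor 7 moving down, LOOK stop order: [5, 4, 1, 8, 10]
  7 → 5: |5-7| = 2, total = 2
  5 → 4: |4-5| = 1, total = 3
  4 → 1: |1-4| = 3, total = 6
  1 → 8: |8-1| = 7, total = 13
  8 → 10: |10-8| = 2, total = 15

Answer: 15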